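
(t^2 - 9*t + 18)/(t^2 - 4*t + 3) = (t - 6)/(t - 1)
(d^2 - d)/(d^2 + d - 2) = d/(d + 2)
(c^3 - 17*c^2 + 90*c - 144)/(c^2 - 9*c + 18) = c - 8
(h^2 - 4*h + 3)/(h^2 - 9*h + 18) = (h - 1)/(h - 6)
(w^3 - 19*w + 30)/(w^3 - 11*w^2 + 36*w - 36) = (w + 5)/(w - 6)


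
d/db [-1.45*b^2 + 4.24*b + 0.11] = 4.24 - 2.9*b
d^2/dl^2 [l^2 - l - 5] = 2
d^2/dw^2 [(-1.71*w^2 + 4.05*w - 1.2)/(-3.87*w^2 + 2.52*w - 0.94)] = (-2.8421709430404e-14*w^4 - 87.959682*w^3 + 70.509852*w^2 + 18.18126*w - 9.655128)/(57.960603*w^6 - 113.225364*w^5 + 115.963002*w^4 - 71.006544*w^3 + 28.166724*w^2 - 6.680016*w + 0.830584)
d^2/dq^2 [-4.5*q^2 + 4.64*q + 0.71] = -9.00000000000000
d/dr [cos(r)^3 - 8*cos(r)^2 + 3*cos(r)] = (-3*cos(r)^2 + 16*cos(r) - 3)*sin(r)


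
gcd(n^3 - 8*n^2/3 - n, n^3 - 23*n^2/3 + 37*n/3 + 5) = n^2 - 8*n/3 - 1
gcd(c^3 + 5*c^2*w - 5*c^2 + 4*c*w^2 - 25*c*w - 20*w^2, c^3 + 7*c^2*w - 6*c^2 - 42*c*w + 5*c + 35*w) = c - 5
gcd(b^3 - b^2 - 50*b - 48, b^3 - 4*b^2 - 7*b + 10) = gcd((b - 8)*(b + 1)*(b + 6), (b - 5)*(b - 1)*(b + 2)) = 1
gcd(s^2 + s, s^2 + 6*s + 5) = s + 1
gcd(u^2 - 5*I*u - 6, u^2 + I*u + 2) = 1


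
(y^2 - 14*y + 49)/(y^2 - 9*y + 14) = (y - 7)/(y - 2)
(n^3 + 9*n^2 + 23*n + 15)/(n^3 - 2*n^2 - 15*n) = (n^2 + 6*n + 5)/(n*(n - 5))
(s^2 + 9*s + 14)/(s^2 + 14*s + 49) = (s + 2)/(s + 7)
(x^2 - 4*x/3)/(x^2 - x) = (x - 4/3)/(x - 1)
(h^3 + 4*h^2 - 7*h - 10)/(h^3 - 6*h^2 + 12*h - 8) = (h^2 + 6*h + 5)/(h^2 - 4*h + 4)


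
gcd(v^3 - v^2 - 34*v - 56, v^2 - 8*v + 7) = v - 7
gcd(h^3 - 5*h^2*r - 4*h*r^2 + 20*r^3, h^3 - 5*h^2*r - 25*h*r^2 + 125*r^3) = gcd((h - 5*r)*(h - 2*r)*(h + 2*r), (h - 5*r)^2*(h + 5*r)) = -h + 5*r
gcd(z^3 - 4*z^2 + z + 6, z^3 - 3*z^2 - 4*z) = z + 1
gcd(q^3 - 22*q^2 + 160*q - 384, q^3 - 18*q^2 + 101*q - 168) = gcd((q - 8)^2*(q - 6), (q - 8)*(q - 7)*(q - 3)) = q - 8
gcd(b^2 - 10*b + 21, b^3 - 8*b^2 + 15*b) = b - 3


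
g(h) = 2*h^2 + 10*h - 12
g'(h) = 4*h + 10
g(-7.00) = 16.00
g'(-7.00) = -18.00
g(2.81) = 31.89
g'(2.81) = 21.24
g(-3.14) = -23.68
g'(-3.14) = -2.56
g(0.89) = -1.52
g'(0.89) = 13.56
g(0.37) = -8.03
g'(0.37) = 11.48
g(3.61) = 50.16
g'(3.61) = 24.44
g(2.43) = 24.11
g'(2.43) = 19.72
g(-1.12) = -20.69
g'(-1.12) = 5.52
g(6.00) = 120.00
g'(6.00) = 34.00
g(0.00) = -12.00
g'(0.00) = 10.00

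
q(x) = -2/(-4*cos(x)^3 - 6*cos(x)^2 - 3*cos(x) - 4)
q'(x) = -2*(-12*sin(x)*cos(x)^2 - 12*sin(x)*cos(x) - 3*sin(x))/(-4*cos(x)^3 - 6*cos(x)^2 - 3*cos(x) - 4)^2 = 6*(2*cos(x) + 1)^2*sin(x)/(6*cos(x) + 3*cos(2*x) + cos(3*x) + 7)^2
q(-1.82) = 0.56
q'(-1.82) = -0.12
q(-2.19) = 0.57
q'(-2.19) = -0.01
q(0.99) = 0.25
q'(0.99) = 0.34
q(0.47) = 0.14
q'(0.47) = 0.10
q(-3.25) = 0.66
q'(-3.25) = 0.07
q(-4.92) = 0.41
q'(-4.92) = 0.49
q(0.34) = 0.13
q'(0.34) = 0.07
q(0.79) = 0.19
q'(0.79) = 0.23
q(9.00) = 0.62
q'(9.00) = 0.16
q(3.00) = 0.66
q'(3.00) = 0.09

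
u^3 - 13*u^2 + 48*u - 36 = (u - 6)^2*(u - 1)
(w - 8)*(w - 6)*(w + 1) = w^3 - 13*w^2 + 34*w + 48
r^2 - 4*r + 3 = (r - 3)*(r - 1)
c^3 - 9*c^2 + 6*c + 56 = (c - 7)*(c - 4)*(c + 2)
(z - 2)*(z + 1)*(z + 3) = z^3 + 2*z^2 - 5*z - 6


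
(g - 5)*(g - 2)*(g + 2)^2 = g^4 - 3*g^3 - 14*g^2 + 12*g + 40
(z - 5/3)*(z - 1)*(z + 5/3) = z^3 - z^2 - 25*z/9 + 25/9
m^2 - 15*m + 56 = (m - 8)*(m - 7)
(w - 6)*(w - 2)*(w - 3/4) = w^3 - 35*w^2/4 + 18*w - 9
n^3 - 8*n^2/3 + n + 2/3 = (n - 2)*(n - 1)*(n + 1/3)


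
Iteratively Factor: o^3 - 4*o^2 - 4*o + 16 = (o + 2)*(o^2 - 6*o + 8) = (o - 4)*(o + 2)*(o - 2)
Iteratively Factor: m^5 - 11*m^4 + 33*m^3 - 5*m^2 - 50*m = (m)*(m^4 - 11*m^3 + 33*m^2 - 5*m - 50) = m*(m - 5)*(m^3 - 6*m^2 + 3*m + 10) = m*(m - 5)^2*(m^2 - m - 2) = m*(m - 5)^2*(m - 2)*(m + 1)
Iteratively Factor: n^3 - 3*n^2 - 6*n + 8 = (n - 4)*(n^2 + n - 2) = (n - 4)*(n + 2)*(n - 1)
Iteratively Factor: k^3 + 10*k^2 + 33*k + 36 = (k + 3)*(k^2 + 7*k + 12) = (k + 3)^2*(k + 4)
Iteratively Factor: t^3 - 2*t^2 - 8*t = (t + 2)*(t^2 - 4*t) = t*(t + 2)*(t - 4)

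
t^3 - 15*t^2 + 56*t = t*(t - 8)*(t - 7)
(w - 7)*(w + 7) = w^2 - 49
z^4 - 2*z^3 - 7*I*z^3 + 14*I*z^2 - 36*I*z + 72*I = (z - 2)*(z - 6*I)*(z - 3*I)*(z + 2*I)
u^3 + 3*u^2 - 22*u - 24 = (u - 4)*(u + 1)*(u + 6)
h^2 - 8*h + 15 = (h - 5)*(h - 3)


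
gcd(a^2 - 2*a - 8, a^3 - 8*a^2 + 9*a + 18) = 1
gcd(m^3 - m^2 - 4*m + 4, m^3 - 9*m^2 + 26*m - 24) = m - 2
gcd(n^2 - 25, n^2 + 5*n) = n + 5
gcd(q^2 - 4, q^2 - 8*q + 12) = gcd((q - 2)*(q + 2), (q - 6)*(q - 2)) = q - 2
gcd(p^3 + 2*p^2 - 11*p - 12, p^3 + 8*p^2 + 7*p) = p + 1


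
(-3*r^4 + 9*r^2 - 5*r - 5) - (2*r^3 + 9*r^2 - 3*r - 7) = -3*r^4 - 2*r^3 - 2*r + 2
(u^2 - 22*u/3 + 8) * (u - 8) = u^3 - 46*u^2/3 + 200*u/3 - 64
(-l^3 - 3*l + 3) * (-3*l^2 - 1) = 3*l^5 + 10*l^3 - 9*l^2 + 3*l - 3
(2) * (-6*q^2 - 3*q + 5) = -12*q^2 - 6*q + 10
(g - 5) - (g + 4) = -9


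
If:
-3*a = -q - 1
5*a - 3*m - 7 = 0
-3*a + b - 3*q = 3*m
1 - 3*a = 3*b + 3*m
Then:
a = 38/59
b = 56/59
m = -223/177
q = 55/59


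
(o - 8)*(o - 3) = o^2 - 11*o + 24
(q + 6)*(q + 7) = q^2 + 13*q + 42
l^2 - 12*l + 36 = (l - 6)^2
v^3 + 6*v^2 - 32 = (v - 2)*(v + 4)^2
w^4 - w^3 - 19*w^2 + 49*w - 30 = (w - 3)*(w - 2)*(w - 1)*(w + 5)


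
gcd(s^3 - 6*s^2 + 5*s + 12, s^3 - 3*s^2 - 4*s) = s^2 - 3*s - 4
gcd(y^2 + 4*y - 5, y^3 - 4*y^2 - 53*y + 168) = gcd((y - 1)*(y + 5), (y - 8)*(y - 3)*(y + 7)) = 1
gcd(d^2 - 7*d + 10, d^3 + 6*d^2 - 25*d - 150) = d - 5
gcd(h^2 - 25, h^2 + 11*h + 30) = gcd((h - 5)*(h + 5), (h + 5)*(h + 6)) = h + 5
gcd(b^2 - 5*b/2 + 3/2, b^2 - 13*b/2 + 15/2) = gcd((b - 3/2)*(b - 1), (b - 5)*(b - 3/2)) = b - 3/2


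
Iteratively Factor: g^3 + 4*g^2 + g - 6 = (g + 2)*(g^2 + 2*g - 3) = (g + 2)*(g + 3)*(g - 1)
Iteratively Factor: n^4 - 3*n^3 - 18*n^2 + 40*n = (n)*(n^3 - 3*n^2 - 18*n + 40) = n*(n + 4)*(n^2 - 7*n + 10) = n*(n - 5)*(n + 4)*(n - 2)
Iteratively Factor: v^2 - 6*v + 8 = (v - 2)*(v - 4)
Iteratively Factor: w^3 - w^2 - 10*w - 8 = (w - 4)*(w^2 + 3*w + 2) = (w - 4)*(w + 1)*(w + 2)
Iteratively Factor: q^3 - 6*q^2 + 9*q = (q)*(q^2 - 6*q + 9) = q*(q - 3)*(q - 3)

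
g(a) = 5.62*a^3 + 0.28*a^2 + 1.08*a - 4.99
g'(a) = 16.86*a^2 + 0.56*a + 1.08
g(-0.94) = -10.43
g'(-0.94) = 15.45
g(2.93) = 141.94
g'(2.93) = 147.46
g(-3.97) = -356.51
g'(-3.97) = 264.59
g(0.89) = 0.15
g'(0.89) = 14.93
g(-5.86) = -1132.62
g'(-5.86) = 576.76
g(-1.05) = -12.32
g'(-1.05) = 19.08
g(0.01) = -4.98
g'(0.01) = 1.09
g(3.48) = 239.01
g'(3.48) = 207.21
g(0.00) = -4.99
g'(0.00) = 1.08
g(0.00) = -4.99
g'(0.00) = 1.08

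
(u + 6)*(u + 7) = u^2 + 13*u + 42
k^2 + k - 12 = (k - 3)*(k + 4)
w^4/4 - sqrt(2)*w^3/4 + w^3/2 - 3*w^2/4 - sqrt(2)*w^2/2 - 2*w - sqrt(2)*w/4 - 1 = (w/2 + 1/2)*(w/2 + sqrt(2)/2)*(w + 1)*(w - 2*sqrt(2))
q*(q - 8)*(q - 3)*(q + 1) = q^4 - 10*q^3 + 13*q^2 + 24*q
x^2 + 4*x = x*(x + 4)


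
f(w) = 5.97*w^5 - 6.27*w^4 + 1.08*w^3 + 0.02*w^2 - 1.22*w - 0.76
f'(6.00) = 33383.98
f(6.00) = 38522.72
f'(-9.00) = 214390.03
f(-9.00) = -394435.48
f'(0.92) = 3.41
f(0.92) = -1.58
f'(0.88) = 2.13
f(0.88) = -1.69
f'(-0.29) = -0.14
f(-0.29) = -0.49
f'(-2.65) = 1960.22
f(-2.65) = -1106.89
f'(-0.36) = 0.86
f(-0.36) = -0.51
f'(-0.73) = 18.71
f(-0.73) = -3.30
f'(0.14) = -1.21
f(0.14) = -0.93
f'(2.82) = 1349.95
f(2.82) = 688.34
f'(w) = 29.85*w^4 - 25.08*w^3 + 3.24*w^2 + 0.04*w - 1.22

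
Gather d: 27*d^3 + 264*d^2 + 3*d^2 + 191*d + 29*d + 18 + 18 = 27*d^3 + 267*d^2 + 220*d + 36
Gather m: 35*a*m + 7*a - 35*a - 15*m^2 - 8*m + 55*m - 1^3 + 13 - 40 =-28*a - 15*m^2 + m*(35*a + 47) - 28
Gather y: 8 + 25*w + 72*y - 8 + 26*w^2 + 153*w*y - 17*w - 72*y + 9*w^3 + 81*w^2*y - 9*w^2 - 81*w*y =9*w^3 + 17*w^2 + 8*w + y*(81*w^2 + 72*w)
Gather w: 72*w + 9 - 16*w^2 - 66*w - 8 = -16*w^2 + 6*w + 1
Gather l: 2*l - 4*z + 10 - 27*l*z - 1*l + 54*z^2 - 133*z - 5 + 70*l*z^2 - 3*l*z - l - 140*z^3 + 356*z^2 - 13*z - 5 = l*(70*z^2 - 30*z) - 140*z^3 + 410*z^2 - 150*z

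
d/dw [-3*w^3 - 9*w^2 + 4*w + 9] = -9*w^2 - 18*w + 4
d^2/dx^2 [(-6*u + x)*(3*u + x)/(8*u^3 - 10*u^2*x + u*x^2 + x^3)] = 2*(-1832*u^6 + 1044*u^5*x + 606*u^4*x^2 - 223*u^3*x^3 - 87*u^2*x^4 - 9*u*x^5 + x^6)/(512*u^9 - 1920*u^8*x + 2592*u^7*x^2 - 1288*u^6*x^3 - 156*u^5*x^4 + 318*u^4*x^5 - 35*u^3*x^6 - 27*u^2*x^7 + 3*u*x^8 + x^9)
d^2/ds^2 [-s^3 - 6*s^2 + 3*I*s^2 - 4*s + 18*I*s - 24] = -6*s - 12 + 6*I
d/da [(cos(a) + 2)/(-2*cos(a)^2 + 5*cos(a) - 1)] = (-8*cos(a) - cos(2*a) + 10)*sin(a)/(-5*cos(a) + cos(2*a) + 2)^2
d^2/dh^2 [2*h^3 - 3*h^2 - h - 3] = 12*h - 6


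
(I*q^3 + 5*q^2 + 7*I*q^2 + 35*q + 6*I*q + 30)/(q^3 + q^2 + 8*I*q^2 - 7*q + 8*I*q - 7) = (I*q^2 + q*(5 + 6*I) + 30)/(q^2 + 8*I*q - 7)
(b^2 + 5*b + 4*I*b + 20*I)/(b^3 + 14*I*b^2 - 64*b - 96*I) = (b + 5)/(b^2 + 10*I*b - 24)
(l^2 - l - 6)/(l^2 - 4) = (l - 3)/(l - 2)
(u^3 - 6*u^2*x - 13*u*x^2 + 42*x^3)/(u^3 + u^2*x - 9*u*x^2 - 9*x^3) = (-u^2 + 9*u*x - 14*x^2)/(-u^2 + 2*u*x + 3*x^2)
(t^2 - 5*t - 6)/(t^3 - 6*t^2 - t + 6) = 1/(t - 1)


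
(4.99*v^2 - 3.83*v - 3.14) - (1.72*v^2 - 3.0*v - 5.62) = 3.27*v^2 - 0.83*v + 2.48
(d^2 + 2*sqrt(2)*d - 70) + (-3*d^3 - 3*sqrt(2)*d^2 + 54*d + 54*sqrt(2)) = -3*d^3 - 3*sqrt(2)*d^2 + d^2 + 2*sqrt(2)*d + 54*d - 70 + 54*sqrt(2)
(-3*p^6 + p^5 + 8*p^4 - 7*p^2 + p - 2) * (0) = 0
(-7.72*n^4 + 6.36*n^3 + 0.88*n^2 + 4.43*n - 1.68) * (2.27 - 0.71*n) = 5.4812*n^5 - 22.04*n^4 + 13.8124*n^3 - 1.1477*n^2 + 11.2489*n - 3.8136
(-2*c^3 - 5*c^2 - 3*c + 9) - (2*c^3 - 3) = -4*c^3 - 5*c^2 - 3*c + 12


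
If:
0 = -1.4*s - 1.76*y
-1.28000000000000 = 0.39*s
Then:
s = -3.28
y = 2.61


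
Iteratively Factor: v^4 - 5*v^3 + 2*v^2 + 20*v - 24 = (v - 3)*(v^3 - 2*v^2 - 4*v + 8) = (v - 3)*(v + 2)*(v^2 - 4*v + 4) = (v - 3)*(v - 2)*(v + 2)*(v - 2)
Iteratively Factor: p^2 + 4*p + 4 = (p + 2)*(p + 2)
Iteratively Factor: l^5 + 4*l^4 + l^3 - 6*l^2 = (l + 3)*(l^4 + l^3 - 2*l^2) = l*(l + 3)*(l^3 + l^2 - 2*l) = l*(l + 2)*(l + 3)*(l^2 - l) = l*(l - 1)*(l + 2)*(l + 3)*(l)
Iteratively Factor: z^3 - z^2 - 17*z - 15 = (z + 1)*(z^2 - 2*z - 15) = (z - 5)*(z + 1)*(z + 3)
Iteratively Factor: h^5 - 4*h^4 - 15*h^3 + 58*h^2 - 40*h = (h)*(h^4 - 4*h^3 - 15*h^2 + 58*h - 40) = h*(h - 2)*(h^3 - 2*h^2 - 19*h + 20) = h*(h - 2)*(h + 4)*(h^2 - 6*h + 5) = h*(h - 5)*(h - 2)*(h + 4)*(h - 1)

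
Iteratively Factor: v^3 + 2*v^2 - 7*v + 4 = (v - 1)*(v^2 + 3*v - 4) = (v - 1)^2*(v + 4)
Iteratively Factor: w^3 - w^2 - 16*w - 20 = (w - 5)*(w^2 + 4*w + 4) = (w - 5)*(w + 2)*(w + 2)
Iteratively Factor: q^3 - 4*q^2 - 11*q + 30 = (q - 2)*(q^2 - 2*q - 15) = (q - 5)*(q - 2)*(q + 3)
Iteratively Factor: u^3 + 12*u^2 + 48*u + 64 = (u + 4)*(u^2 + 8*u + 16) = (u + 4)^2*(u + 4)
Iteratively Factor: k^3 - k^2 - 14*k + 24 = (k - 2)*(k^2 + k - 12) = (k - 3)*(k - 2)*(k + 4)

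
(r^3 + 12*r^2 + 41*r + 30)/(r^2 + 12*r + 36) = (r^2 + 6*r + 5)/(r + 6)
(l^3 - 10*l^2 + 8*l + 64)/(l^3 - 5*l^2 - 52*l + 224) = (l + 2)/(l + 7)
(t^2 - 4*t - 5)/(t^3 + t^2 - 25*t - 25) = 1/(t + 5)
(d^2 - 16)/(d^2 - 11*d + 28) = (d + 4)/(d - 7)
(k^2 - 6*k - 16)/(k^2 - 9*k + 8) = (k + 2)/(k - 1)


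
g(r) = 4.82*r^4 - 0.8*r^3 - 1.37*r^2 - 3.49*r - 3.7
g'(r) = 19.28*r^3 - 2.4*r^2 - 2.74*r - 3.49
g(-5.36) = 4077.22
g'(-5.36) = -3026.69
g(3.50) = 656.30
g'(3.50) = 784.15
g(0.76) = -5.89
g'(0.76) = 1.50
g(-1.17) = 8.82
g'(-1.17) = -34.45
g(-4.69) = 2397.12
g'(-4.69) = -2032.39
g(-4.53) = 2088.10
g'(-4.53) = -1832.59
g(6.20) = 6853.53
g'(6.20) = 4482.23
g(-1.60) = 33.24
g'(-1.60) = -84.22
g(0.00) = -3.70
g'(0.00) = -3.49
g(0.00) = -3.70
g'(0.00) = -3.49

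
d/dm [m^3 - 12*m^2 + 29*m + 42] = 3*m^2 - 24*m + 29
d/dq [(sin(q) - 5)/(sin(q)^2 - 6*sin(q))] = (-cos(q) + 10/tan(q) - 30*cos(q)/sin(q)^2)/(sin(q) - 6)^2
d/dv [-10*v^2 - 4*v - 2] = -20*v - 4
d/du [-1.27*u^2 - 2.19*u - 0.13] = -2.54*u - 2.19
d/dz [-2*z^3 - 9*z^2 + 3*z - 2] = -6*z^2 - 18*z + 3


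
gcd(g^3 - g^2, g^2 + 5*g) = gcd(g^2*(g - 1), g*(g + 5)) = g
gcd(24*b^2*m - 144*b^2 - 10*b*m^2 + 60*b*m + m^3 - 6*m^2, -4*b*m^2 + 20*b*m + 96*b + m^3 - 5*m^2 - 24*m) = 4*b - m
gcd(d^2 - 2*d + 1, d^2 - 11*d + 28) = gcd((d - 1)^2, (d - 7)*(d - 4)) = 1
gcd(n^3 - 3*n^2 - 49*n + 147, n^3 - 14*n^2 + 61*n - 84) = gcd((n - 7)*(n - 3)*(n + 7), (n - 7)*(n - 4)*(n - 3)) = n^2 - 10*n + 21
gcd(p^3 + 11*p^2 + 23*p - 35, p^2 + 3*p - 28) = p + 7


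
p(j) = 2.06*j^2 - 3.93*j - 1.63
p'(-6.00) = -28.65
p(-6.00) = 96.11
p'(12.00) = 45.51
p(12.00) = 247.85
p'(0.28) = -2.78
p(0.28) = -2.57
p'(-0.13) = -4.47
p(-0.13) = -1.08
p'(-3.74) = -19.34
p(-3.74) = 41.88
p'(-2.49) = -14.19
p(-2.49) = 20.93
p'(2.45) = 6.16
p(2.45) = 1.11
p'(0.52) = -1.79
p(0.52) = -3.12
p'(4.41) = 14.24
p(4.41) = 21.10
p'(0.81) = -0.59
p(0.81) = -3.46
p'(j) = 4.12*j - 3.93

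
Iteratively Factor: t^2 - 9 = (t - 3)*(t + 3)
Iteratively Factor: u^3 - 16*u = (u)*(u^2 - 16) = u*(u - 4)*(u + 4)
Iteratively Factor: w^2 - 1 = (w - 1)*(w + 1)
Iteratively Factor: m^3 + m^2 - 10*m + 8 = (m - 2)*(m^2 + 3*m - 4) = (m - 2)*(m - 1)*(m + 4)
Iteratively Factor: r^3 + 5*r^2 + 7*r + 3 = (r + 3)*(r^2 + 2*r + 1) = (r + 1)*(r + 3)*(r + 1)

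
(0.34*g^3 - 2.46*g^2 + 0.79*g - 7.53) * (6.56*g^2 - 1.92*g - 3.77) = 2.2304*g^5 - 16.7904*g^4 + 8.6238*g^3 - 41.6394*g^2 + 11.4793*g + 28.3881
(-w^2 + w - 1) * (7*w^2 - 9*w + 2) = -7*w^4 + 16*w^3 - 18*w^2 + 11*w - 2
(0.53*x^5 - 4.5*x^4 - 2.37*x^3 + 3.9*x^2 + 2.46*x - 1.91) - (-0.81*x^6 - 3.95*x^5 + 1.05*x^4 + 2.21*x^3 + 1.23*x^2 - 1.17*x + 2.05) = 0.81*x^6 + 4.48*x^5 - 5.55*x^4 - 4.58*x^3 + 2.67*x^2 + 3.63*x - 3.96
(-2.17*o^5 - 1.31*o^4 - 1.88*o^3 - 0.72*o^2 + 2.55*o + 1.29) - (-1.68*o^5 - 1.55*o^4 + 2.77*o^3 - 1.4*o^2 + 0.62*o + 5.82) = -0.49*o^5 + 0.24*o^4 - 4.65*o^3 + 0.68*o^2 + 1.93*o - 4.53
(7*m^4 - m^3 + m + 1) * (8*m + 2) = 56*m^5 + 6*m^4 - 2*m^3 + 8*m^2 + 10*m + 2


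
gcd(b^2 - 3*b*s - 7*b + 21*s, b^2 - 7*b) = b - 7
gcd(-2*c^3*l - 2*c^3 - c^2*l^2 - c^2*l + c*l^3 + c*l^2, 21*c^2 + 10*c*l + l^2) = 1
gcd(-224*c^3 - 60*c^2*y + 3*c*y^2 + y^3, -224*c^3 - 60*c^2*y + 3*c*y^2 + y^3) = -224*c^3 - 60*c^2*y + 3*c*y^2 + y^3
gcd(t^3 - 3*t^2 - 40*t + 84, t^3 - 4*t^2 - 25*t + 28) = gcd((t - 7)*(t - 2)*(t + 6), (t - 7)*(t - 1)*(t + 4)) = t - 7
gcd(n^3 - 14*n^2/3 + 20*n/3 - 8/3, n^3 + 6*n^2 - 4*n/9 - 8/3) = n - 2/3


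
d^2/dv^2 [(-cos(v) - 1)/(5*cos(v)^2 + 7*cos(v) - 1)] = 2*(225*(1 - cos(2*v))^2*cos(v) + 65*(1 - cos(2*v))^2 - 723*cos(v) + 112*cos(2*v) + 285*cos(3*v) - 50*cos(5*v) - 636)/(14*cos(v) + 5*cos(2*v) + 3)^3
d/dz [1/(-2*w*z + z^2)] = 2*(w - z)/(z^2*(2*w - z)^2)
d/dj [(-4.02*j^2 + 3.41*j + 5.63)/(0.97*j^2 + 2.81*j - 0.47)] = (-14.6039*j^2 - 7.1434*j - 17.423)/(0.9409*j^4 + 5.4514*j^3 + 6.9843*j^2 - 2.6414*j + 0.2209)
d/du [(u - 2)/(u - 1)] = (u - 1)^(-2)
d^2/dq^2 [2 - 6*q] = 0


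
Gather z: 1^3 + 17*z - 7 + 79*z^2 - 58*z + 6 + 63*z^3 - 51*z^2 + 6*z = 63*z^3 + 28*z^2 - 35*z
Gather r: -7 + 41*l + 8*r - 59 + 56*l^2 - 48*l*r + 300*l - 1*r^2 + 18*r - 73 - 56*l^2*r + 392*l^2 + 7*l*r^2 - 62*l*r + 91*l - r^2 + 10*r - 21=448*l^2 + 432*l + r^2*(7*l - 2) + r*(-56*l^2 - 110*l + 36) - 160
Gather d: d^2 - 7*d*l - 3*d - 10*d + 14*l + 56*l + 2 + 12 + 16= d^2 + d*(-7*l - 13) + 70*l + 30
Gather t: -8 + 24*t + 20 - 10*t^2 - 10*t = -10*t^2 + 14*t + 12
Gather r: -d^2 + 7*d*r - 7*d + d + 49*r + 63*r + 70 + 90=-d^2 - 6*d + r*(7*d + 112) + 160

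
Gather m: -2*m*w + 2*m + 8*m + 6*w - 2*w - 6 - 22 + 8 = m*(10 - 2*w) + 4*w - 20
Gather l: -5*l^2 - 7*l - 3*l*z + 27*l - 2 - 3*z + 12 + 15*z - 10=-5*l^2 + l*(20 - 3*z) + 12*z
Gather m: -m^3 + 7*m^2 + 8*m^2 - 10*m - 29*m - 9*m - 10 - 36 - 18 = -m^3 + 15*m^2 - 48*m - 64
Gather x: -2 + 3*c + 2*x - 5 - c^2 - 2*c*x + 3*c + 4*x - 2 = -c^2 + 6*c + x*(6 - 2*c) - 9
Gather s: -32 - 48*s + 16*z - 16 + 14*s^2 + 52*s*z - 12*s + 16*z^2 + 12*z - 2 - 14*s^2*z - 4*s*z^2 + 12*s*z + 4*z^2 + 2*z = s^2*(14 - 14*z) + s*(-4*z^2 + 64*z - 60) + 20*z^2 + 30*z - 50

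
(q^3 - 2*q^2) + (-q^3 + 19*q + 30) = -2*q^2 + 19*q + 30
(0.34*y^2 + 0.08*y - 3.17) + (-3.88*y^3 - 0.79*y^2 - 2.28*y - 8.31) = -3.88*y^3 - 0.45*y^2 - 2.2*y - 11.48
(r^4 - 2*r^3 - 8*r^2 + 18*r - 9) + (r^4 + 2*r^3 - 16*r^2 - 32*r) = 2*r^4 - 24*r^2 - 14*r - 9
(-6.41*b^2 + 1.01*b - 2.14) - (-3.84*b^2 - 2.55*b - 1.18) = -2.57*b^2 + 3.56*b - 0.96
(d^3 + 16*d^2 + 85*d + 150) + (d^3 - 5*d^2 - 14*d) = 2*d^3 + 11*d^2 + 71*d + 150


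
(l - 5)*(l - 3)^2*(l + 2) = l^4 - 9*l^3 + 17*l^2 + 33*l - 90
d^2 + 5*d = d*(d + 5)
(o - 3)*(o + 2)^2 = o^3 + o^2 - 8*o - 12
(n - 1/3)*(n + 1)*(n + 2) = n^3 + 8*n^2/3 + n - 2/3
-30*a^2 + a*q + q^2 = (-5*a + q)*(6*a + q)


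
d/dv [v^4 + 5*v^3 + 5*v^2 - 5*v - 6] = 4*v^3 + 15*v^2 + 10*v - 5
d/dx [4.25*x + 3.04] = 4.25000000000000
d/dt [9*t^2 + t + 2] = 18*t + 1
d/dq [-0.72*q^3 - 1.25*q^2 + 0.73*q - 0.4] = -2.16*q^2 - 2.5*q + 0.73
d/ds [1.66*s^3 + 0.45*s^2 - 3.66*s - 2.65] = 4.98*s^2 + 0.9*s - 3.66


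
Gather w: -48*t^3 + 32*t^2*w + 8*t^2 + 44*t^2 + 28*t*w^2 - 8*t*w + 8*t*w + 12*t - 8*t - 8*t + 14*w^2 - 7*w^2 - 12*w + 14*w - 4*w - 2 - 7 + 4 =-48*t^3 + 52*t^2 - 4*t + w^2*(28*t + 7) + w*(32*t^2 - 2) - 5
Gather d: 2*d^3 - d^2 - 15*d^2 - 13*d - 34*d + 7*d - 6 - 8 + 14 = 2*d^3 - 16*d^2 - 40*d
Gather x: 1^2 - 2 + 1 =0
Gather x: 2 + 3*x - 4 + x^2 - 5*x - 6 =x^2 - 2*x - 8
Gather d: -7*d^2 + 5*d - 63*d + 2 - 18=-7*d^2 - 58*d - 16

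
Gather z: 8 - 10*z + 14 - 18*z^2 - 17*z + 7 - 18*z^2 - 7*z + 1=-36*z^2 - 34*z + 30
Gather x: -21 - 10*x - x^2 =-x^2 - 10*x - 21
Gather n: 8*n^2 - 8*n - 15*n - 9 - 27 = 8*n^2 - 23*n - 36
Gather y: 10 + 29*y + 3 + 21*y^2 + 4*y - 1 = 21*y^2 + 33*y + 12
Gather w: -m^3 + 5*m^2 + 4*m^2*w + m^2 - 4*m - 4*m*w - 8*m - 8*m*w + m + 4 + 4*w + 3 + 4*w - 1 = -m^3 + 6*m^2 - 11*m + w*(4*m^2 - 12*m + 8) + 6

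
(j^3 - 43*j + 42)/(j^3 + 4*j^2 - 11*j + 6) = (j^2 + j - 42)/(j^2 + 5*j - 6)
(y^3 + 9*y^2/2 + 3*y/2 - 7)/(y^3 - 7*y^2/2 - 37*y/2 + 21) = (y + 2)/(y - 6)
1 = 1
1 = 1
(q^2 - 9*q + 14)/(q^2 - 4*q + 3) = (q^2 - 9*q + 14)/(q^2 - 4*q + 3)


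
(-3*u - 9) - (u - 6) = -4*u - 3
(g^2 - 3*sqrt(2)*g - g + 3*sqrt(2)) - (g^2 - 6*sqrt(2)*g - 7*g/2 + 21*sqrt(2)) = 5*g/2 + 3*sqrt(2)*g - 18*sqrt(2)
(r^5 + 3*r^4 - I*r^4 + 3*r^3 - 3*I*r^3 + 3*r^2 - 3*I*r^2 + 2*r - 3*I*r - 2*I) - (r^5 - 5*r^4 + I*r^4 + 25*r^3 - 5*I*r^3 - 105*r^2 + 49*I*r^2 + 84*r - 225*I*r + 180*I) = 8*r^4 - 2*I*r^4 - 22*r^3 + 2*I*r^3 + 108*r^2 - 52*I*r^2 - 82*r + 222*I*r - 182*I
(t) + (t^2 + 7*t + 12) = t^2 + 8*t + 12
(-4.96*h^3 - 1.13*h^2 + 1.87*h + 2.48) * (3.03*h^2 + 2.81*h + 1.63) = -15.0288*h^5 - 17.3615*h^4 - 5.594*h^3 + 10.9272*h^2 + 10.0169*h + 4.0424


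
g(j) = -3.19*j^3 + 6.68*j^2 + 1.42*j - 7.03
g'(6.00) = -262.94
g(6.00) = -447.07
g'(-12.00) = -1536.98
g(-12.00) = 6450.17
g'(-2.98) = -123.38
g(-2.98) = 132.48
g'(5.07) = -176.84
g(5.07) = -243.85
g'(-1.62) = -45.34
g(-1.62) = 21.76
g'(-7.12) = -578.85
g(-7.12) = 1472.91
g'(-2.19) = -73.74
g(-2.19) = 55.40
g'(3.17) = -52.40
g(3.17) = -37.02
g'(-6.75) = -524.79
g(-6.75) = 1268.82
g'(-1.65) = -46.68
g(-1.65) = 23.14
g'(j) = -9.57*j^2 + 13.36*j + 1.42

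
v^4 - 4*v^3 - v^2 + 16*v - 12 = (v - 3)*(v - 2)*(v - 1)*(v + 2)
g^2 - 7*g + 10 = (g - 5)*(g - 2)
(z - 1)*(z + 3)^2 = z^3 + 5*z^2 + 3*z - 9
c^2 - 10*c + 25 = (c - 5)^2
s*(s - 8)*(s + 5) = s^3 - 3*s^2 - 40*s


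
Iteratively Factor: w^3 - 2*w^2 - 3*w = (w)*(w^2 - 2*w - 3) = w*(w + 1)*(w - 3)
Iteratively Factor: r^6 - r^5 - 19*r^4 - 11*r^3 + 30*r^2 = (r)*(r^5 - r^4 - 19*r^3 - 11*r^2 + 30*r) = r*(r - 1)*(r^4 - 19*r^2 - 30*r) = r^2*(r - 1)*(r^3 - 19*r - 30) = r^2*(r - 1)*(r + 3)*(r^2 - 3*r - 10) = r^2*(r - 1)*(r + 2)*(r + 3)*(r - 5)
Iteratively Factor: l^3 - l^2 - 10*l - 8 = (l + 2)*(l^2 - 3*l - 4) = (l - 4)*(l + 2)*(l + 1)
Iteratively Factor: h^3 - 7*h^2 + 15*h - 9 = (h - 1)*(h^2 - 6*h + 9) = (h - 3)*(h - 1)*(h - 3)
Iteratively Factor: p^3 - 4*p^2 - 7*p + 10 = (p - 1)*(p^2 - 3*p - 10) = (p - 5)*(p - 1)*(p + 2)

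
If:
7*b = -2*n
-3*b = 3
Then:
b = -1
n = 7/2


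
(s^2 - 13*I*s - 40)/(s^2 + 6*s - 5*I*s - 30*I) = (s - 8*I)/(s + 6)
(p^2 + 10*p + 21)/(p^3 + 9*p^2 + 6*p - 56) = (p + 3)/(p^2 + 2*p - 8)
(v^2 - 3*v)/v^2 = (v - 3)/v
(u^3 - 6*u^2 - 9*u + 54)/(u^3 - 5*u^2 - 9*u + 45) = (u - 6)/(u - 5)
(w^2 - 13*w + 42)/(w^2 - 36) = (w - 7)/(w + 6)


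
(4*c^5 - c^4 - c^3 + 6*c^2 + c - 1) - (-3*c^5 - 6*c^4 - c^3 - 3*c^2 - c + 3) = 7*c^5 + 5*c^4 + 9*c^2 + 2*c - 4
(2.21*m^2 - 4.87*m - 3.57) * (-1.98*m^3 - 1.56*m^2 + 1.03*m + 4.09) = -4.3758*m^5 + 6.195*m^4 + 16.9421*m^3 + 9.592*m^2 - 23.5954*m - 14.6013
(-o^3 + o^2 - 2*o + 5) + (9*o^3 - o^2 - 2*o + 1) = 8*o^3 - 4*o + 6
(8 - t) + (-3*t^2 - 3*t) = -3*t^2 - 4*t + 8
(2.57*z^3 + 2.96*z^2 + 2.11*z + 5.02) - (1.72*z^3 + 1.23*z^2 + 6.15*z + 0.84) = 0.85*z^3 + 1.73*z^2 - 4.04*z + 4.18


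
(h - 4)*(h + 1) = h^2 - 3*h - 4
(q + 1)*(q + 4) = q^2 + 5*q + 4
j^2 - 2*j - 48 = (j - 8)*(j + 6)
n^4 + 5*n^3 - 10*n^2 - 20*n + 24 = (n - 2)*(n - 1)*(n + 2)*(n + 6)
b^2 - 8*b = b*(b - 8)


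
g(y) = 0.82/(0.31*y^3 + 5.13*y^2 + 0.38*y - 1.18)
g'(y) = 0.82*(-0.93*y^2 - 10.26*y - 0.38)/(0.31*y^3 + 5.13*y^2 + 0.38*y - 1.18)^2 = (-0.7626*y^2 - 8.4132*y - 0.3116)/(0.31*y^3 + 5.13*y^2 + 0.38*y - 1.18)^2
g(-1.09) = 0.20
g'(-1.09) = 0.47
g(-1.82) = 0.06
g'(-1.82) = 0.07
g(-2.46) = 0.03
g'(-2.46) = 0.03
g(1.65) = 0.06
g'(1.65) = -0.07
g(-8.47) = 0.00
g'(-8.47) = 0.00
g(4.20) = 0.01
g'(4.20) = -0.00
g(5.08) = 0.00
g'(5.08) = -0.00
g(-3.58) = 0.02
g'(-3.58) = 0.01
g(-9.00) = 0.00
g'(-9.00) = 0.00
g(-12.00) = 0.00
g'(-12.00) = -0.00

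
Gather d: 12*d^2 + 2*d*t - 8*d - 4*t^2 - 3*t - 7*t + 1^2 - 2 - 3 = 12*d^2 + d*(2*t - 8) - 4*t^2 - 10*t - 4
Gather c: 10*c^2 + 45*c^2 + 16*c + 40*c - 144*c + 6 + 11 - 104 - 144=55*c^2 - 88*c - 231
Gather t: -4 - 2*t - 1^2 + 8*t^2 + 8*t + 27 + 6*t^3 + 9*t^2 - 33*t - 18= 6*t^3 + 17*t^2 - 27*t + 4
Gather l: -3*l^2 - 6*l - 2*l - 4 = -3*l^2 - 8*l - 4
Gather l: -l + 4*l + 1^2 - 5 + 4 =3*l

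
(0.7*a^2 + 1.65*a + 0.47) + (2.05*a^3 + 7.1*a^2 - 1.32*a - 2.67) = 2.05*a^3 + 7.8*a^2 + 0.33*a - 2.2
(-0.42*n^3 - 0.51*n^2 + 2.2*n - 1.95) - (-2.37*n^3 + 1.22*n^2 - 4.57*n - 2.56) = 1.95*n^3 - 1.73*n^2 + 6.77*n + 0.61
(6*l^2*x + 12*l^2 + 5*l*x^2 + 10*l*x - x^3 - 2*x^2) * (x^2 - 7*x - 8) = 6*l^2*x^3 - 30*l^2*x^2 - 132*l^2*x - 96*l^2 + 5*l*x^4 - 25*l*x^3 - 110*l*x^2 - 80*l*x - x^5 + 5*x^4 + 22*x^3 + 16*x^2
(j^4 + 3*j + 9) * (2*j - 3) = 2*j^5 - 3*j^4 + 6*j^2 + 9*j - 27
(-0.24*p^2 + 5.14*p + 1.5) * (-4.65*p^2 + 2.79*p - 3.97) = 1.116*p^4 - 24.5706*p^3 + 8.3184*p^2 - 16.2208*p - 5.955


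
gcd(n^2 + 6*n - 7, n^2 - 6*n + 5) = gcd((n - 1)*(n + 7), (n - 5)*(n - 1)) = n - 1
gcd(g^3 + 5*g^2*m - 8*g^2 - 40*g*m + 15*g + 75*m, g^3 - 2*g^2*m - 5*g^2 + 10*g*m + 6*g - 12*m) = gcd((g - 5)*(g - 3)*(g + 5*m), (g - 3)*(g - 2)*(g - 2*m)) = g - 3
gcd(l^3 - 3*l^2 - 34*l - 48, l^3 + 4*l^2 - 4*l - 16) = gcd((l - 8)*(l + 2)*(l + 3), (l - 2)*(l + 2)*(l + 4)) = l + 2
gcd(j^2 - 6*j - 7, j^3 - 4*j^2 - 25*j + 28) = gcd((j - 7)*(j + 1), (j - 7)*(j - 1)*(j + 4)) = j - 7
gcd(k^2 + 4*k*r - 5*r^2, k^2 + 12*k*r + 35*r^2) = k + 5*r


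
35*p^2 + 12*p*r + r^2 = (5*p + r)*(7*p + r)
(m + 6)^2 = m^2 + 12*m + 36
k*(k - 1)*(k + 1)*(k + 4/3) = k^4 + 4*k^3/3 - k^2 - 4*k/3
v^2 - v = v*(v - 1)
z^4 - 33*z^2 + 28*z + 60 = (z - 5)*(z - 2)*(z + 1)*(z + 6)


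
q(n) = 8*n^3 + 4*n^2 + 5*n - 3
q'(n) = 24*n^2 + 8*n + 5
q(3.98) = 584.62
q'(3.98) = 417.01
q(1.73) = 59.04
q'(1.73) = 90.67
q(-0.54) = -5.79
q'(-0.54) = 7.68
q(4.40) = 777.91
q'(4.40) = 504.84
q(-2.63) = -134.01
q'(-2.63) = 149.97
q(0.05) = -2.74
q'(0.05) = 5.46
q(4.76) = 974.23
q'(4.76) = 586.86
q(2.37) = 137.81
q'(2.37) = 158.77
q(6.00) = 1899.00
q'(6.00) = 917.00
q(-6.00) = -1617.00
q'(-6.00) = 821.00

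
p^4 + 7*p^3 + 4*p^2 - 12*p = p*(p - 1)*(p + 2)*(p + 6)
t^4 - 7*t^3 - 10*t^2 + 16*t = t*(t - 8)*(t - 1)*(t + 2)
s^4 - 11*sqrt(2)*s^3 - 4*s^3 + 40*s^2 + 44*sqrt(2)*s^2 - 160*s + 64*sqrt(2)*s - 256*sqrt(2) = (s - 4)*(s - 8*sqrt(2))*(s - 4*sqrt(2))*(s + sqrt(2))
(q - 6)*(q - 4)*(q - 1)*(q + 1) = q^4 - 10*q^3 + 23*q^2 + 10*q - 24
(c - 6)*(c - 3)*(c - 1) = c^3 - 10*c^2 + 27*c - 18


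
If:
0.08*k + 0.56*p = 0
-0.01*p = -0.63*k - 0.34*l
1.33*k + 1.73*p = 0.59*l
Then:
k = 0.00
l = 0.00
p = 0.00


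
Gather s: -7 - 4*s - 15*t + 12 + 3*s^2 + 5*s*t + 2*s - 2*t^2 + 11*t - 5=3*s^2 + s*(5*t - 2) - 2*t^2 - 4*t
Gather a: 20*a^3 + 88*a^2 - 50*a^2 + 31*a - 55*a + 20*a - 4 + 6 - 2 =20*a^3 + 38*a^2 - 4*a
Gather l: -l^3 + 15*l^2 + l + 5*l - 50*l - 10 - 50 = -l^3 + 15*l^2 - 44*l - 60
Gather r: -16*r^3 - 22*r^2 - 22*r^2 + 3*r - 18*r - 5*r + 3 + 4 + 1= -16*r^3 - 44*r^2 - 20*r + 8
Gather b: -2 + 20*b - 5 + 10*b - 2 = 30*b - 9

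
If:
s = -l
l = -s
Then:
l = -s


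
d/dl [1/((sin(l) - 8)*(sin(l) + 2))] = 2*(3 - sin(l))*cos(l)/((sin(l) - 8)^2*(sin(l) + 2)^2)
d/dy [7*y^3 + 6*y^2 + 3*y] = 21*y^2 + 12*y + 3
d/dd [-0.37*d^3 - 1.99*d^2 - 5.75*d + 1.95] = -1.11*d^2 - 3.98*d - 5.75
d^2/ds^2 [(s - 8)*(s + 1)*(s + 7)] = 6*s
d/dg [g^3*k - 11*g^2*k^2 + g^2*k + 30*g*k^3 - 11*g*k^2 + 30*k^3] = k*(3*g^2 - 22*g*k + 2*g + 30*k^2 - 11*k)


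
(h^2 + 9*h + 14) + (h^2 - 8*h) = 2*h^2 + h + 14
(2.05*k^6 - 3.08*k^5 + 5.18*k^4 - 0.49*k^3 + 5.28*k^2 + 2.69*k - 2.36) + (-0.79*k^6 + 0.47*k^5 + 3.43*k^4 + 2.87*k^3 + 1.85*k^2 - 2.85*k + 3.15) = 1.26*k^6 - 2.61*k^5 + 8.61*k^4 + 2.38*k^3 + 7.13*k^2 - 0.16*k + 0.79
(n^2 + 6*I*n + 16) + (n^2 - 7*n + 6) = 2*n^2 - 7*n + 6*I*n + 22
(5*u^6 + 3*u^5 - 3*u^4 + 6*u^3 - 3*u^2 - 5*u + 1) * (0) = 0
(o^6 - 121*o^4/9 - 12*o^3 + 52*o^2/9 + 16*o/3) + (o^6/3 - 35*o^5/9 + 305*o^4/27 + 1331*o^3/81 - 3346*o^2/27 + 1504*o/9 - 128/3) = 4*o^6/3 - 35*o^5/9 - 58*o^4/27 + 359*o^3/81 - 3190*o^2/27 + 1552*o/9 - 128/3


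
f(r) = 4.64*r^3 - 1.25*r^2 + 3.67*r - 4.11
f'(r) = 13.92*r^2 - 2.5*r + 3.67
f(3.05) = 127.10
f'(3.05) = 125.54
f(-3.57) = -244.26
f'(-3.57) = 190.00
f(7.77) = 2125.55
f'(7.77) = 824.64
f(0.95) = 2.23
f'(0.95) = 13.86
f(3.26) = 155.33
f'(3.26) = 143.46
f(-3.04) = -157.18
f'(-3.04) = 139.91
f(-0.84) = -10.82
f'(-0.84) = 15.59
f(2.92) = 111.47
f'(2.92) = 115.06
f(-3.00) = -151.65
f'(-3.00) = 136.45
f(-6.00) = -1073.37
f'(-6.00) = 519.79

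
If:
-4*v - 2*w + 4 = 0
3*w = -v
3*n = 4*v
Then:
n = 8/5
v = 6/5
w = -2/5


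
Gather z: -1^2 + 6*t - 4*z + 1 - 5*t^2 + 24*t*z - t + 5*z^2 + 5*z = -5*t^2 + 5*t + 5*z^2 + z*(24*t + 1)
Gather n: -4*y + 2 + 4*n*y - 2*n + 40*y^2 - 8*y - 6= n*(4*y - 2) + 40*y^2 - 12*y - 4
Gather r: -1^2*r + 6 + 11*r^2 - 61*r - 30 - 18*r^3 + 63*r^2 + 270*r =-18*r^3 + 74*r^2 + 208*r - 24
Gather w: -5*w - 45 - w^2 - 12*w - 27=-w^2 - 17*w - 72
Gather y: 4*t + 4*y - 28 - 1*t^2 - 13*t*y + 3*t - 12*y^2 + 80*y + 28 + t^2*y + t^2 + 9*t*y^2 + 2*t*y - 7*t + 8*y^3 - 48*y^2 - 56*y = 8*y^3 + y^2*(9*t - 60) + y*(t^2 - 11*t + 28)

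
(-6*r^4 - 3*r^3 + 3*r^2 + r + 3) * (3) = -18*r^4 - 9*r^3 + 9*r^2 + 3*r + 9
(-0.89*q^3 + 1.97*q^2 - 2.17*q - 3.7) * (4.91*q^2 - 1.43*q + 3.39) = -4.3699*q^5 + 10.9454*q^4 - 16.4889*q^3 - 8.3856*q^2 - 2.0653*q - 12.543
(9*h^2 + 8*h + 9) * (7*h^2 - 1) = 63*h^4 + 56*h^3 + 54*h^2 - 8*h - 9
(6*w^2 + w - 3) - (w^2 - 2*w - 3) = 5*w^2 + 3*w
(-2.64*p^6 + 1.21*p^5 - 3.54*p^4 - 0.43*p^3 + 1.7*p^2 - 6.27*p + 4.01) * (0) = 0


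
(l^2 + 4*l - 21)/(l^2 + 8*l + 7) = (l - 3)/(l + 1)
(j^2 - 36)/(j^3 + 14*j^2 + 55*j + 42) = (j - 6)/(j^2 + 8*j + 7)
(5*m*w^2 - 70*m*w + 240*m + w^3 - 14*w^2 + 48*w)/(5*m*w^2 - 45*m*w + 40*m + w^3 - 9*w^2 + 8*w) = (w - 6)/(w - 1)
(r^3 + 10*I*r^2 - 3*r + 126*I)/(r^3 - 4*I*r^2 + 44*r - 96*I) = (r^2 + 4*I*r + 21)/(r^2 - 10*I*r - 16)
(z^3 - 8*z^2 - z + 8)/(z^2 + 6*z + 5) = (z^2 - 9*z + 8)/(z + 5)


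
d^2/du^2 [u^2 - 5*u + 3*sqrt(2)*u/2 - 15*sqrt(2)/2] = 2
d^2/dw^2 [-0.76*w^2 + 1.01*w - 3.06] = -1.52000000000000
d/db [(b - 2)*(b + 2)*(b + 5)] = 3*b^2 + 10*b - 4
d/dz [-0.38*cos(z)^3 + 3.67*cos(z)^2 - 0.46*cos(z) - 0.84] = (1.14*cos(z)^2 - 7.34*cos(z) + 0.46)*sin(z)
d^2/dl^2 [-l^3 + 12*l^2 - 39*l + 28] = 24 - 6*l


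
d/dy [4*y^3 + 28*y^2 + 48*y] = 12*y^2 + 56*y + 48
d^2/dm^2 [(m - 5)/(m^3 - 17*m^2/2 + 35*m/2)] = 4*(12*m^2 - 42*m + 49)/(m^3*(8*m^3 - 84*m^2 + 294*m - 343))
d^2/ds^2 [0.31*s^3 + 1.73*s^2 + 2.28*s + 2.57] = 1.86*s + 3.46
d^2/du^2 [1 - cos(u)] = cos(u)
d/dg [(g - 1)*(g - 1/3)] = 2*g - 4/3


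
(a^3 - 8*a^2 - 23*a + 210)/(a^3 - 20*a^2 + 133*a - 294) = (a + 5)/(a - 7)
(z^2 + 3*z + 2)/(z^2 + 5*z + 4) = (z + 2)/(z + 4)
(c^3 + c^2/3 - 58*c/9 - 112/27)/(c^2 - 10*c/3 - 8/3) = (c^2 - c/3 - 56/9)/(c - 4)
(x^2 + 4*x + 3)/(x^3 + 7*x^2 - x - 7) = (x + 3)/(x^2 + 6*x - 7)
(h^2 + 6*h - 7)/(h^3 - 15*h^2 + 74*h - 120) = (h^2 + 6*h - 7)/(h^3 - 15*h^2 + 74*h - 120)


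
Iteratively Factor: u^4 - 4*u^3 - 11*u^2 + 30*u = (u)*(u^3 - 4*u^2 - 11*u + 30) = u*(u + 3)*(u^2 - 7*u + 10) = u*(u - 2)*(u + 3)*(u - 5)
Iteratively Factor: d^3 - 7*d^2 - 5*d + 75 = (d - 5)*(d^2 - 2*d - 15) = (d - 5)*(d + 3)*(d - 5)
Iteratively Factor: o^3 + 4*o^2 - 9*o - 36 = (o + 4)*(o^2 - 9) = (o + 3)*(o + 4)*(o - 3)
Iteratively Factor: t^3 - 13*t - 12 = (t + 3)*(t^2 - 3*t - 4) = (t + 1)*(t + 3)*(t - 4)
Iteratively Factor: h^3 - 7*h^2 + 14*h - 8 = (h - 2)*(h^2 - 5*h + 4) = (h - 2)*(h - 1)*(h - 4)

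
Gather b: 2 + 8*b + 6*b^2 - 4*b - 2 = 6*b^2 + 4*b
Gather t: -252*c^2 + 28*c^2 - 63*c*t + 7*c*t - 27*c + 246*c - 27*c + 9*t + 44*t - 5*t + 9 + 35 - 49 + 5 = -224*c^2 + 192*c + t*(48 - 56*c)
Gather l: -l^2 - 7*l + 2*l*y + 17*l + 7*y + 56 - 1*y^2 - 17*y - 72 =-l^2 + l*(2*y + 10) - y^2 - 10*y - 16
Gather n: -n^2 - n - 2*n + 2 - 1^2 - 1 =-n^2 - 3*n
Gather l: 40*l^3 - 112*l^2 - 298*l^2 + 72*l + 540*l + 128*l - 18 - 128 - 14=40*l^3 - 410*l^2 + 740*l - 160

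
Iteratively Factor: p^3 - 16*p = (p - 4)*(p^2 + 4*p) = (p - 4)*(p + 4)*(p)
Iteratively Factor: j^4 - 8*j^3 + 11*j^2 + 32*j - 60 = (j - 5)*(j^3 - 3*j^2 - 4*j + 12) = (j - 5)*(j - 3)*(j^2 - 4) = (j - 5)*(j - 3)*(j - 2)*(j + 2)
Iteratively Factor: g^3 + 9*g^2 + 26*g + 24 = (g + 4)*(g^2 + 5*g + 6) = (g + 3)*(g + 4)*(g + 2)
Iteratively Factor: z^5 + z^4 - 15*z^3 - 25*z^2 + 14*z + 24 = (z + 3)*(z^4 - 2*z^3 - 9*z^2 + 2*z + 8) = (z - 4)*(z + 3)*(z^3 + 2*z^2 - z - 2) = (z - 4)*(z + 2)*(z + 3)*(z^2 - 1) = (z - 4)*(z + 1)*(z + 2)*(z + 3)*(z - 1)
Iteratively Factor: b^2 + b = (b)*(b + 1)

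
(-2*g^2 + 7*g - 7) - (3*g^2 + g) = -5*g^2 + 6*g - 7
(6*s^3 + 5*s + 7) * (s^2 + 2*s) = 6*s^5 + 12*s^4 + 5*s^3 + 17*s^2 + 14*s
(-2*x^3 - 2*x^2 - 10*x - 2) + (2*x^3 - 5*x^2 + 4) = -7*x^2 - 10*x + 2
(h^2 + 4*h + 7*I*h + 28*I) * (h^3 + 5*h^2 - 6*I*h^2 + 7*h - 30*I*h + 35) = h^5 + 9*h^4 + I*h^4 + 69*h^3 + 9*I*h^3 + 441*h^2 + 69*I*h^2 + 980*h + 441*I*h + 980*I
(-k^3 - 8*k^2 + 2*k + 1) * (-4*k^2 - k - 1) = 4*k^5 + 33*k^4 + k^3 + 2*k^2 - 3*k - 1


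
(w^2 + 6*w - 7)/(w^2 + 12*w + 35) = (w - 1)/(w + 5)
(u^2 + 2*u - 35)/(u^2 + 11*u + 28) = (u - 5)/(u + 4)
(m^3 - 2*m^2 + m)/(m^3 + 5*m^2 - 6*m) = (m - 1)/(m + 6)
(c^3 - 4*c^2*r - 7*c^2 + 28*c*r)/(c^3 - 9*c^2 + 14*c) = (c - 4*r)/(c - 2)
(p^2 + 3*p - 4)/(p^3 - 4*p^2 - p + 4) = (p + 4)/(p^2 - 3*p - 4)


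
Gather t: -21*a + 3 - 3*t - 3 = -21*a - 3*t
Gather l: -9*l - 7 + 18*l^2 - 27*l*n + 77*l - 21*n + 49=18*l^2 + l*(68 - 27*n) - 21*n + 42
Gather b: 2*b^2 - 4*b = 2*b^2 - 4*b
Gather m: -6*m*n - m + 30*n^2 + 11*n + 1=m*(-6*n - 1) + 30*n^2 + 11*n + 1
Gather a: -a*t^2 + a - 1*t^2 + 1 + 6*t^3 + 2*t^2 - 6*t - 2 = a*(1 - t^2) + 6*t^3 + t^2 - 6*t - 1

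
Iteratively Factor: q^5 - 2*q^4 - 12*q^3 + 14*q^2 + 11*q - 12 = (q + 3)*(q^4 - 5*q^3 + 3*q^2 + 5*q - 4) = (q + 1)*(q + 3)*(q^3 - 6*q^2 + 9*q - 4) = (q - 4)*(q + 1)*(q + 3)*(q^2 - 2*q + 1) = (q - 4)*(q - 1)*(q + 1)*(q + 3)*(q - 1)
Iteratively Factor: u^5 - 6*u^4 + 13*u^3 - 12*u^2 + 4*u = (u - 1)*(u^4 - 5*u^3 + 8*u^2 - 4*u) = (u - 1)^2*(u^3 - 4*u^2 + 4*u) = (u - 2)*(u - 1)^2*(u^2 - 2*u) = u*(u - 2)*(u - 1)^2*(u - 2)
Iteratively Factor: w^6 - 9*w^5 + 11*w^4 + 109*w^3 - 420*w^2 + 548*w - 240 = (w - 2)*(w^5 - 7*w^4 - 3*w^3 + 103*w^2 - 214*w + 120) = (w - 3)*(w - 2)*(w^4 - 4*w^3 - 15*w^2 + 58*w - 40) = (w - 3)*(w - 2)*(w + 4)*(w^3 - 8*w^2 + 17*w - 10) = (w - 3)*(w - 2)^2*(w + 4)*(w^2 - 6*w + 5) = (w - 5)*(w - 3)*(w - 2)^2*(w + 4)*(w - 1)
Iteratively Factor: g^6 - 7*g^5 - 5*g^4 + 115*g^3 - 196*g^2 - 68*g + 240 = (g - 3)*(g^5 - 4*g^4 - 17*g^3 + 64*g^2 - 4*g - 80) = (g - 3)*(g - 2)*(g^4 - 2*g^3 - 21*g^2 + 22*g + 40) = (g - 3)*(g - 2)*(g + 4)*(g^3 - 6*g^2 + 3*g + 10) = (g - 3)*(g - 2)*(g + 1)*(g + 4)*(g^2 - 7*g + 10) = (g - 5)*(g - 3)*(g - 2)*(g + 1)*(g + 4)*(g - 2)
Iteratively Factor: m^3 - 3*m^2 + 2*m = (m - 2)*(m^2 - m) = m*(m - 2)*(m - 1)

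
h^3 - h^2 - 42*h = h*(h - 7)*(h + 6)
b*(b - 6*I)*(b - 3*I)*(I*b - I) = I*b^4 + 9*b^3 - I*b^3 - 9*b^2 - 18*I*b^2 + 18*I*b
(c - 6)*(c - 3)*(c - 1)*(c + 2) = c^4 - 8*c^3 + 7*c^2 + 36*c - 36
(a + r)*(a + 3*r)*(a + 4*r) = a^3 + 8*a^2*r + 19*a*r^2 + 12*r^3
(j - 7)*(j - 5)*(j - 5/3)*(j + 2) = j^4 - 35*j^3/3 + 83*j^2/3 + 155*j/3 - 350/3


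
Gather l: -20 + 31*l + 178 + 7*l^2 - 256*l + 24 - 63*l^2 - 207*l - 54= -56*l^2 - 432*l + 128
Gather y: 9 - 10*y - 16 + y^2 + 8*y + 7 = y^2 - 2*y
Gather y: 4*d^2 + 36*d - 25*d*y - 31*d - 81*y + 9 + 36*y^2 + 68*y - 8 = 4*d^2 + 5*d + 36*y^2 + y*(-25*d - 13) + 1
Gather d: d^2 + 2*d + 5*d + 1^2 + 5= d^2 + 7*d + 6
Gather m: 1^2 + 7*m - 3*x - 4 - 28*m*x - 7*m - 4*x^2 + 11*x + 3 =-28*m*x - 4*x^2 + 8*x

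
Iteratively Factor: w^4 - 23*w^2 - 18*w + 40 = (w - 5)*(w^3 + 5*w^2 + 2*w - 8) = (w - 5)*(w + 4)*(w^2 + w - 2) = (w - 5)*(w - 1)*(w + 4)*(w + 2)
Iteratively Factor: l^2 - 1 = (l - 1)*(l + 1)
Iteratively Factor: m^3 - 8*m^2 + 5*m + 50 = (m + 2)*(m^2 - 10*m + 25) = (m - 5)*(m + 2)*(m - 5)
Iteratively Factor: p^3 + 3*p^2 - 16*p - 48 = (p + 3)*(p^2 - 16) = (p - 4)*(p + 3)*(p + 4)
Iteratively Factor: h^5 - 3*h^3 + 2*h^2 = (h - 1)*(h^4 + h^3 - 2*h^2) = h*(h - 1)*(h^3 + h^2 - 2*h) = h*(h - 1)*(h + 2)*(h^2 - h) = h*(h - 1)^2*(h + 2)*(h)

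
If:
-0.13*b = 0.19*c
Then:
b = -1.46153846153846*c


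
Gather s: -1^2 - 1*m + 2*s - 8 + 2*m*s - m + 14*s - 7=-2*m + s*(2*m + 16) - 16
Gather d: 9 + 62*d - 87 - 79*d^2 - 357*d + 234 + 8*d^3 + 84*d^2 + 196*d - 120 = 8*d^3 + 5*d^2 - 99*d + 36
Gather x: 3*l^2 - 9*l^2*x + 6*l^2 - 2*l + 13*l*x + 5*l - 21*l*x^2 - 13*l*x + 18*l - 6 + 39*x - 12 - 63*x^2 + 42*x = 9*l^2 + 21*l + x^2*(-21*l - 63) + x*(81 - 9*l^2) - 18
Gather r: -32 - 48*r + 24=-48*r - 8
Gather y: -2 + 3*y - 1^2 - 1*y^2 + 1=-y^2 + 3*y - 2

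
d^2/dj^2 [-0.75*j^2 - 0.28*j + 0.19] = -1.50000000000000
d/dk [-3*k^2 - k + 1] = -6*k - 1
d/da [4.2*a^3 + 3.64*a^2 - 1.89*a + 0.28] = 12.6*a^2 + 7.28*a - 1.89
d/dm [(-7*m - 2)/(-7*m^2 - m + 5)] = (49*m^2 + 7*m - (7*m + 2)*(14*m + 1) - 35)/(7*m^2 + m - 5)^2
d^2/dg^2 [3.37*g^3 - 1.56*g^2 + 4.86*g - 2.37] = 20.22*g - 3.12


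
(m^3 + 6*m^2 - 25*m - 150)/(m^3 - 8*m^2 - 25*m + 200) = (m + 6)/(m - 8)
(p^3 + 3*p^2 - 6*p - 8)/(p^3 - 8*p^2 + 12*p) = (p^2 + 5*p + 4)/(p*(p - 6))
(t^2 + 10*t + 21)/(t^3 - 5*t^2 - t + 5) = (t^2 + 10*t + 21)/(t^3 - 5*t^2 - t + 5)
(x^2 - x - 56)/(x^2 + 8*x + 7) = (x - 8)/(x + 1)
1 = 1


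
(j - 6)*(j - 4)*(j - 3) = j^3 - 13*j^2 + 54*j - 72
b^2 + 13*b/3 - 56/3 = (b - 8/3)*(b + 7)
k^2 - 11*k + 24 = (k - 8)*(k - 3)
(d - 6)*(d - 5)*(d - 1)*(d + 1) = d^4 - 11*d^3 + 29*d^2 + 11*d - 30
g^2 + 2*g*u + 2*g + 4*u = (g + 2)*(g + 2*u)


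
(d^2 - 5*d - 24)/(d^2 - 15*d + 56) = (d + 3)/(d - 7)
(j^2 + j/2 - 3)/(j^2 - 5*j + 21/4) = 2*(j + 2)/(2*j - 7)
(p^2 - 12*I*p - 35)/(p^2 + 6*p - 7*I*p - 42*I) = (p - 5*I)/(p + 6)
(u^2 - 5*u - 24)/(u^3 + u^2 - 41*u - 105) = (u - 8)/(u^2 - 2*u - 35)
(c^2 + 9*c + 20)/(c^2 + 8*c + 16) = (c + 5)/(c + 4)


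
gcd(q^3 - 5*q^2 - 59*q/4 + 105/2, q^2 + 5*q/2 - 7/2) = q + 7/2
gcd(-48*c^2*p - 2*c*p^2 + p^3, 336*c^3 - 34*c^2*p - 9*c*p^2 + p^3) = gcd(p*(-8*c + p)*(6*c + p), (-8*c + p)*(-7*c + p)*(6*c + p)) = -48*c^2 - 2*c*p + p^2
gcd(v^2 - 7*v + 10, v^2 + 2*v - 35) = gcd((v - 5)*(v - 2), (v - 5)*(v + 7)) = v - 5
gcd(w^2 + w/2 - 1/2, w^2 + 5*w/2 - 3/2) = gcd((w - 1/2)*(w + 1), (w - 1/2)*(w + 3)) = w - 1/2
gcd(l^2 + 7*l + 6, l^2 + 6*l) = l + 6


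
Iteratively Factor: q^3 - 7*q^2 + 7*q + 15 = (q - 5)*(q^2 - 2*q - 3) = (q - 5)*(q - 3)*(q + 1)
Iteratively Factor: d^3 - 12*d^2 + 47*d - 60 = (d - 4)*(d^2 - 8*d + 15) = (d - 4)*(d - 3)*(d - 5)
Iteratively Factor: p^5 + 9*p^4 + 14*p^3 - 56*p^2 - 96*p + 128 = (p - 1)*(p^4 + 10*p^3 + 24*p^2 - 32*p - 128) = (p - 2)*(p - 1)*(p^3 + 12*p^2 + 48*p + 64) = (p - 2)*(p - 1)*(p + 4)*(p^2 + 8*p + 16) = (p - 2)*(p - 1)*(p + 4)^2*(p + 4)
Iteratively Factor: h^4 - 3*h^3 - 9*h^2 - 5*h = (h + 1)*(h^3 - 4*h^2 - 5*h) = h*(h + 1)*(h^2 - 4*h - 5) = h*(h - 5)*(h + 1)*(h + 1)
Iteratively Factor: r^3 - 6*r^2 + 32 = (r + 2)*(r^2 - 8*r + 16) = (r - 4)*(r + 2)*(r - 4)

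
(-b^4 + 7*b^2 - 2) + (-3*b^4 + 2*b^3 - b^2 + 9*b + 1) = -4*b^4 + 2*b^3 + 6*b^2 + 9*b - 1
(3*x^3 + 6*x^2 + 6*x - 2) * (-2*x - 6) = -6*x^4 - 30*x^3 - 48*x^2 - 32*x + 12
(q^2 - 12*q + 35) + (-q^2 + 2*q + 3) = 38 - 10*q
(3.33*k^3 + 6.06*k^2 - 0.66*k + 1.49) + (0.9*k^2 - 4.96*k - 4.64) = 3.33*k^3 + 6.96*k^2 - 5.62*k - 3.15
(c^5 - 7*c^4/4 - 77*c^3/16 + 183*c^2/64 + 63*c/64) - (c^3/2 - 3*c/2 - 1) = c^5 - 7*c^4/4 - 85*c^3/16 + 183*c^2/64 + 159*c/64 + 1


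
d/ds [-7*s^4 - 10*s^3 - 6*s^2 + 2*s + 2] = -28*s^3 - 30*s^2 - 12*s + 2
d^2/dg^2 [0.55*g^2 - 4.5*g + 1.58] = 1.10000000000000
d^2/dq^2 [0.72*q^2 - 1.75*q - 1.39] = 1.44000000000000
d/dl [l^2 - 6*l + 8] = 2*l - 6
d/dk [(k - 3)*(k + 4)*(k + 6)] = 3*k^2 + 14*k - 6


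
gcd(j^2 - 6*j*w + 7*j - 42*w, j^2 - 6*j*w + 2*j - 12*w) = -j + 6*w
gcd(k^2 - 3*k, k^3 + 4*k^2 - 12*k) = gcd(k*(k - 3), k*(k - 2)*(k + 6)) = k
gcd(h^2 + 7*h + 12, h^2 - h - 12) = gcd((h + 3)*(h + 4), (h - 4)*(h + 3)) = h + 3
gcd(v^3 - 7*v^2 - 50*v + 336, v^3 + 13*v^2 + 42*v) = v + 7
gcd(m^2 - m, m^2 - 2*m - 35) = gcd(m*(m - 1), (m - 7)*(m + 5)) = 1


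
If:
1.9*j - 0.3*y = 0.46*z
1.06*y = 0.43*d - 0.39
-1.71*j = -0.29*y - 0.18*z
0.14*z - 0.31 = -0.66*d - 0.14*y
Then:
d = 0.51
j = -0.03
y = -0.16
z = -0.01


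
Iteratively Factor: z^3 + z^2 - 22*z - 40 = (z + 4)*(z^2 - 3*z - 10) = (z + 2)*(z + 4)*(z - 5)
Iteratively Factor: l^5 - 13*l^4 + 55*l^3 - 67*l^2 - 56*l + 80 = (l - 5)*(l^4 - 8*l^3 + 15*l^2 + 8*l - 16) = (l - 5)*(l + 1)*(l^3 - 9*l^2 + 24*l - 16) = (l - 5)*(l - 4)*(l + 1)*(l^2 - 5*l + 4) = (l - 5)*(l - 4)^2*(l + 1)*(l - 1)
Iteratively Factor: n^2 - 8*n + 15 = (n - 3)*(n - 5)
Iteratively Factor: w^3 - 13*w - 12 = (w + 3)*(w^2 - 3*w - 4) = (w + 1)*(w + 3)*(w - 4)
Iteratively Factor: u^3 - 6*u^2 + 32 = (u + 2)*(u^2 - 8*u + 16) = (u - 4)*(u + 2)*(u - 4)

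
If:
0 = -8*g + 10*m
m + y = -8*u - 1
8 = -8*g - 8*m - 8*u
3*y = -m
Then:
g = -105/208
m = -21/52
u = -19/208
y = 7/52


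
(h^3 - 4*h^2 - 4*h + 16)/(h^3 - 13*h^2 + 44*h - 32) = (h^2 - 4)/(h^2 - 9*h + 8)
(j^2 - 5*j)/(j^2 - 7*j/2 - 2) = 2*j*(5 - j)/(-2*j^2 + 7*j + 4)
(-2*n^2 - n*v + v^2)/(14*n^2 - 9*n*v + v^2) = (n + v)/(-7*n + v)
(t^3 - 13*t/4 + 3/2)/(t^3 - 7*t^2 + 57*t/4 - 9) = (2*t^2 + 3*t - 2)/(2*t^2 - 11*t + 12)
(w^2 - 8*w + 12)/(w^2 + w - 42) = (w - 2)/(w + 7)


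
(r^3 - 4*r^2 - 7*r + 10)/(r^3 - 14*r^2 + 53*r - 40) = (r + 2)/(r - 8)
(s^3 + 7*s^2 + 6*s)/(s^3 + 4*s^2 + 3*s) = (s + 6)/(s + 3)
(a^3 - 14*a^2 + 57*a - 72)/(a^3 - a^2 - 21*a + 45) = (a - 8)/(a + 5)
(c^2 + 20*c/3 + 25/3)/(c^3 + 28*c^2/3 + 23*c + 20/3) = (3*c + 5)/(3*c^2 + 13*c + 4)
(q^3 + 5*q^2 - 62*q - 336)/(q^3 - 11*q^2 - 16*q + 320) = (q^2 + 13*q + 42)/(q^2 - 3*q - 40)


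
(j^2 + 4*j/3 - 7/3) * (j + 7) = j^3 + 25*j^2/3 + 7*j - 49/3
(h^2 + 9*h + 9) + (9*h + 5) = h^2 + 18*h + 14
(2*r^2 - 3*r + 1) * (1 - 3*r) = -6*r^3 + 11*r^2 - 6*r + 1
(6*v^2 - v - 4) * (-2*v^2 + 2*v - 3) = -12*v^4 + 14*v^3 - 12*v^2 - 5*v + 12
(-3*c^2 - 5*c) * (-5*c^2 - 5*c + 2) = 15*c^4 + 40*c^3 + 19*c^2 - 10*c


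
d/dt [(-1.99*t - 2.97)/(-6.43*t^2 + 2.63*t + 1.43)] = (-12.7957*t^2 - 38.1942*t + 4.9654)/(41.3449*t^4 - 33.8218*t^3 - 11.4729*t^2 + 7.5218*t + 2.0449)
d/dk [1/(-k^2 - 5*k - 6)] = (2*k + 5)/(k^2 + 5*k + 6)^2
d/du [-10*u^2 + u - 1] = 1 - 20*u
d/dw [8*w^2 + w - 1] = 16*w + 1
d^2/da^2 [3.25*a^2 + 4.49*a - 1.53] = 6.50000000000000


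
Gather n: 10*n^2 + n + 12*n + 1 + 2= 10*n^2 + 13*n + 3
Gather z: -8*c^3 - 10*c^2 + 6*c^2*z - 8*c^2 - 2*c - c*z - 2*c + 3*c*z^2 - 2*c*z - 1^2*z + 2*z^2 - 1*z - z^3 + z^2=-8*c^3 - 18*c^2 - 4*c - z^3 + z^2*(3*c + 3) + z*(6*c^2 - 3*c - 2)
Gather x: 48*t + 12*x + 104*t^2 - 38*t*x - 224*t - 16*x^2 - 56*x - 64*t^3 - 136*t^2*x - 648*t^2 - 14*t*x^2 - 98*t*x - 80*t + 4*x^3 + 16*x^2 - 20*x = -64*t^3 - 544*t^2 - 14*t*x^2 - 256*t + 4*x^3 + x*(-136*t^2 - 136*t - 64)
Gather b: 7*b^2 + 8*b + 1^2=7*b^2 + 8*b + 1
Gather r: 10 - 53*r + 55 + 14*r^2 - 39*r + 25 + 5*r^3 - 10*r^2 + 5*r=5*r^3 + 4*r^2 - 87*r + 90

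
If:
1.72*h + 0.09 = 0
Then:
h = -0.05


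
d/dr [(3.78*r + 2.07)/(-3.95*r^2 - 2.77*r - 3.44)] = (14.931*r^2 + 16.353*r - 7.2693)/(15.6025*r^4 + 21.883*r^3 + 34.8489*r^2 + 19.0576*r + 11.8336)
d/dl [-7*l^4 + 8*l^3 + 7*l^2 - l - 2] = -28*l^3 + 24*l^2 + 14*l - 1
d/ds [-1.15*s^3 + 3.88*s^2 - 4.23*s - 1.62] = -3.45*s^2 + 7.76*s - 4.23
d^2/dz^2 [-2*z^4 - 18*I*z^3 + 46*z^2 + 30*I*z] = -24*z^2 - 108*I*z + 92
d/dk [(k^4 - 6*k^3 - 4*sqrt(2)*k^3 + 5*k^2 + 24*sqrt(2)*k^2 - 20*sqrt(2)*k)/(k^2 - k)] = 2*k - 4*sqrt(2) - 5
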